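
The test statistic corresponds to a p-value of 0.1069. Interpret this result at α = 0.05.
Since p = 0.1069 > α = 0.05, fail to reject H₀.
There is insufficient evidence to reject the null hypothesis; the result is not statistically significant at the 0.05 level.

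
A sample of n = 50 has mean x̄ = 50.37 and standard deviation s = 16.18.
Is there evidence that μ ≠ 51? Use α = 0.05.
One-sample t-test:
H₀: μ = 51
H₁: μ ≠ 51
df = n - 1 = 49
t = (x̄ - μ₀) / (s/√n) = (50.37 - 51) / (16.18/√50) = -0.275
p-value = 0.7842

Since p-value > α = 0.05, we fail to reject H₀.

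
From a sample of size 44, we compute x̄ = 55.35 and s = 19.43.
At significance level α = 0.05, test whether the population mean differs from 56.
One-sample t-test:
H₀: μ = 56
H₁: μ ≠ 56
df = n - 1 = 43
t = (x̄ - μ₀) / (s/√n) = (55.35 - 56) / (19.43/√44) = -0.222
p-value = 0.8254

Since p-value > α = 0.05, we fail to reject H₀.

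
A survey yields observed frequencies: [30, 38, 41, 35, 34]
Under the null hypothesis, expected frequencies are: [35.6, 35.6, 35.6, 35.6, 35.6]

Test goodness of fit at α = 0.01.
Chi-square goodness of fit test:
H₀: observed counts match expected distribution
H₁: observed counts differ from expected distribution
df = k - 1 = 4
χ² = Σ(O - E)²/E
   = (30 - 35.6)²/35.6 + (38 - 35.6)²/35.6 + (41 - 35.6)²/35.6 + (35 - 35.6)²/35.6 + (34 - 35.6)²/35.6
   = 0.881 + 0.162 + 0.819 + 0.010 + 0.072
   = 1.94
p-value = 0.7461

Since p-value > α = 0.01, we fail to reject H₀.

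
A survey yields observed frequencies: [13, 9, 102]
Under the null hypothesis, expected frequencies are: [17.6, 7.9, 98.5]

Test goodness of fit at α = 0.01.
Chi-square goodness of fit test:
H₀: observed counts match expected distribution
H₁: observed counts differ from expected distribution
df = k - 1 = 2
χ² = Σ(O - E)²/E
   = (13 - 17.6)²/17.6 + (9 - 7.9)²/7.9 + (102 - 98.5)²/98.5
   = 1.202 + 0.153 + 0.124
   = 1.48
p-value = 0.4772

Since p-value > α = 0.01, we fail to reject H₀.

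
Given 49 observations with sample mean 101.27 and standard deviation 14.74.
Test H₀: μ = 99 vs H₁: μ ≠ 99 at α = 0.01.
One-sample t-test:
H₀: μ = 99
H₁: μ ≠ 99
df = n - 1 = 48
t = (x̄ - μ₀) / (s/√n) = (101.27 - 99) / (14.74/√49) = 1.078
p-value = 0.2864

Since p-value > α = 0.01, we fail to reject H₀.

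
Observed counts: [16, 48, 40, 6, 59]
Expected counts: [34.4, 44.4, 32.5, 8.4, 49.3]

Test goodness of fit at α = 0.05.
Chi-square goodness of fit test:
H₀: observed counts match expected distribution
H₁: observed counts differ from expected distribution
df = k - 1 = 4
χ² = Σ(O - E)²/E
   = (16 - 34.4)²/34.4 + (48 - 44.4)²/44.4 + (40 - 32.5)²/32.5 + (6 - 8.4)²/8.4 + (59 - 49.3)²/49.3
   = 9.842 + 0.292 + 1.731 + 0.686 + 1.909
   = 14.46
p-value = 0.0060

Since p-value < α = 0.05, we reject H₀.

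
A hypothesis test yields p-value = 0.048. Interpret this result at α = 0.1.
Since p = 0.048 < α = 0.1, reject H₀.
There is sufficient evidence to reject the null hypothesis; the result is statistically significant at the 0.1 level.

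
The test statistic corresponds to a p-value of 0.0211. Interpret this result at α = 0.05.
Since p = 0.0211 < α = 0.05, reject H₀.
There is sufficient evidence to reject the null hypothesis; the result is statistically significant at the 0.05 level.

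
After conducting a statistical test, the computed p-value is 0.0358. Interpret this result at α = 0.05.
Since p = 0.0358 < α = 0.05, reject H₀.
There is sufficient evidence to reject the null hypothesis; the result is statistically significant at the 0.05 level.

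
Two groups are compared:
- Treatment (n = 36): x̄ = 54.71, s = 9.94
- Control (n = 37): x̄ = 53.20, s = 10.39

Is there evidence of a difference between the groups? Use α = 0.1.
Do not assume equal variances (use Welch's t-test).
Welch's two-sample t-test:
H₀: μ₁ = μ₂
H₁: μ₁ ≠ μ₂
s₁²/n₁ = 9.94²/36 = 2.7445,  s₂²/n₂ = 10.39²/37 = 2.9176
SE = √(s₁²/n₁ + s₂²/n₂) = √(2.7445 + 2.9176) = 2.3795
df (Welch-Satterthwaite) = (s₁²/n₁ + s₂²/n₂)² / [(s₁²/n₁)²/(n₁-1) + (s₂²/n₂)²/(n₂-1)] ≈ 70.98
t = (x̄₁ - x̄₂) / SE = (54.71 - 53.20) / 2.3795 = 1.51 / 2.3795 = 0.635
p-value = 0.5277

Since p-value > α = 0.1, we fail to reject H₀.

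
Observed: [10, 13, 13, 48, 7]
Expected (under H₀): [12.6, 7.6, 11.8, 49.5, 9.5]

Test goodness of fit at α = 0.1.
Chi-square goodness of fit test:
H₀: observed counts match expected distribution
H₁: observed counts differ from expected distribution
df = k - 1 = 4
χ² = Σ(O - E)²/E
   = (10 - 12.6)²/12.6 + (13 - 7.6)²/7.6 + (13 - 11.8)²/11.8 + (48 - 49.5)²/49.5 + (7 - 9.5)²/9.5
   = 0.537 + 3.837 + 0.122 + 0.045 + 0.658
   = 5.20
p-value = 0.2675

Since p-value > α = 0.1, we fail to reject H₀.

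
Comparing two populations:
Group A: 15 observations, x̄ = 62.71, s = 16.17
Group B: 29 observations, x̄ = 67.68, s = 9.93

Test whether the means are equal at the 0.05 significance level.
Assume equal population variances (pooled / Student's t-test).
Student's two-sample t-test (equal variances):
H₀: μ₁ = μ₂
H₁: μ₁ ≠ μ₂
df = n₁ + n₂ - 2 = 42
Pooled variance s_p² = [(n₁-1)s₁² + (n₂-1)s₂²] / (n₁ + n₂ - 2) = [(14)(16.17²) + (28)(9.93²)] / 42 = 152.8929
SE = √(s_p²(1/n₁ + 1/n₂)) = √(152.8929 × (1/15 + 1/29)) = 3.9326
t = (x̄₁ - x̄₂) / SE = (62.71 - 67.68) / 3.9326 = -4.97 / 3.9326 = -1.264
p-value = 0.2133

Since p-value > α = 0.05, we fail to reject H₀.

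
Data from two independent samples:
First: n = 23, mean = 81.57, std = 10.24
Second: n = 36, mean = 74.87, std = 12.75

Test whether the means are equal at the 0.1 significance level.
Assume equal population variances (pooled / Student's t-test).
Student's two-sample t-test (equal variances):
H₀: μ₁ = μ₂
H₁: μ₁ ≠ μ₂
df = n₁ + n₂ - 2 = 57
Pooled variance s_p² = [(n₁-1)s₁² + (n₂-1)s₂²] / (n₁ + n₂ - 2) = [(22)(10.24²) + (35)(12.75²)] / 57 = 140.2904
SE = √(s_p²(1/n₁ + 1/n₂)) = √(140.2904 × (1/23 + 1/36)) = 3.1617
t = (x̄₁ - x̄₂) / SE = (81.57 - 74.87) / 3.1617 = 6.70 / 3.1617 = 2.119
p-value = 0.0385

Since p-value < α = 0.1, we reject H₀.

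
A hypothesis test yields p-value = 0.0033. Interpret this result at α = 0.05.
Since p = 0.0033 < α = 0.05, reject H₀.
There is sufficient evidence to reject the null hypothesis; the result is statistically significant at the 0.05 level.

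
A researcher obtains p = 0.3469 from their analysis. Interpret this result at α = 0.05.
Since p = 0.3469 > α = 0.05, fail to reject H₀.
There is insufficient evidence to reject the null hypothesis; the result is not statistically significant at the 0.05 level.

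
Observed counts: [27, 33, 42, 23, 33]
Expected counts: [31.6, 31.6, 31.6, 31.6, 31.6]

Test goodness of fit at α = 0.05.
Chi-square goodness of fit test:
H₀: observed counts match expected distribution
H₁: observed counts differ from expected distribution
df = k - 1 = 4
χ² = Σ(O - E)²/E
   = (27 - 31.6)²/31.6 + (33 - 31.6)²/31.6 + (42 - 31.6)²/31.6 + (23 - 31.6)²/31.6 + (33 - 31.6)²/31.6
   = 0.670 + 0.062 + 3.423 + 2.341 + 0.062
   = 6.56
p-value = 0.1612

Since p-value > α = 0.05, we fail to reject H₀.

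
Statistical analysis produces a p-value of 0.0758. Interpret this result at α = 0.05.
Since p = 0.0758 > α = 0.05, fail to reject H₀.
There is insufficient evidence to reject the null hypothesis; the result is not statistically significant at the 0.05 level.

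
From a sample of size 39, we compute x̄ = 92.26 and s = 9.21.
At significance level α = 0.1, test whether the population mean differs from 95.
One-sample t-test:
H₀: μ = 95
H₁: μ ≠ 95
df = n - 1 = 38
t = (x̄ - μ₀) / (s/√n) = (92.26 - 95) / (9.21/√39) = -1.858
p-value = 0.0709

Since p-value < α = 0.1, we reject H₀.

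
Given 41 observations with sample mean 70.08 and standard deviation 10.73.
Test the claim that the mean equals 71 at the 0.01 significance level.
One-sample t-test:
H₀: μ = 71
H₁: μ ≠ 71
df = n - 1 = 40
t = (x̄ - μ₀) / (s/√n) = (70.08 - 71) / (10.73/√41) = -0.549
p-value = 0.5861

Since p-value > α = 0.01, we fail to reject H₀.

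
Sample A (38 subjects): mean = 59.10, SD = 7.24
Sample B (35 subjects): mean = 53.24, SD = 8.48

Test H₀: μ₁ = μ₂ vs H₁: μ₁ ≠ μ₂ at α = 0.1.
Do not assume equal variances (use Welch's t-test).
Welch's two-sample t-test:
H₀: μ₁ = μ₂
H₁: μ₁ ≠ μ₂
s₁²/n₁ = 7.24²/38 = 1.3794,  s₂²/n₂ = 8.48²/35 = 2.0546
SE = √(s₁²/n₁ + s₂²/n₂) = √(1.3794 + 2.0546) = 1.8531
df (Welch-Satterthwaite) = (s₁²/n₁ + s₂²/n₂)² / [(s₁²/n₁)²/(n₁-1) + (s₂²/n₂)²/(n₂-1)] ≈ 67.16
t = (x̄₁ - x̄₂) / SE = (59.10 - 53.24) / 1.8531 = 5.86 / 1.8531 = 3.162
p-value = 0.0024

Since p-value < α = 0.1, we reject H₀.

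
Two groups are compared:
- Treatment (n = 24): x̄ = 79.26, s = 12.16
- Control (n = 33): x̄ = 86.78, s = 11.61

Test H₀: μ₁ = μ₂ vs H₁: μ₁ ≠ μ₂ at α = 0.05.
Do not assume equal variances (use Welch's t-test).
Welch's two-sample t-test:
H₀: μ₁ = μ₂
H₁: μ₁ ≠ μ₂
s₁²/n₁ = 12.16²/24 = 6.1611,  s₂²/n₂ = 11.61²/33 = 4.0846
SE = √(s₁²/n₁ + s₂²/n₂) = √(6.1611 + 4.0846) = 3.2009
df (Welch-Satterthwaite) = (s₁²/n₁ + s₂²/n₂)² / [(s₁²/n₁)²/(n₁-1) + (s₂²/n₂)²/(n₂-1)] ≈ 48.34
t = (x̄₁ - x̄₂) / SE = (79.26 - 86.78) / 3.2009 = -7.52 / 3.2009 = -2.349
p-value = 0.0229

Since p-value < α = 0.05, we reject H₀.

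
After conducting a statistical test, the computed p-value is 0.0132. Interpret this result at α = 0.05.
Since p = 0.0132 < α = 0.05, reject H₀.
There is sufficient evidence to reject the null hypothesis; the result is statistically significant at the 0.05 level.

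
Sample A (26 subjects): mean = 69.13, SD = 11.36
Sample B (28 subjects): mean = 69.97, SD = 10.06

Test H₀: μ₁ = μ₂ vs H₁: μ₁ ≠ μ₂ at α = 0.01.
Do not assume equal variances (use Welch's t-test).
Welch's two-sample t-test:
H₀: μ₁ = μ₂
H₁: μ₁ ≠ μ₂
s₁²/n₁ = 11.36²/26 = 4.9634,  s₂²/n₂ = 10.06²/28 = 3.6144
SE = √(s₁²/n₁ + s₂²/n₂) = √(4.9634 + 3.6144) = 2.9288
df (Welch-Satterthwaite) = (s₁²/n₁ + s₂²/n₂)² / [(s₁²/n₁)²/(n₁-1) + (s₂²/n₂)²/(n₂-1)] ≈ 50.08
t = (x̄₁ - x̄₂) / SE = (69.13 - 69.97) / 2.9288 = -0.84 / 2.9288 = -0.287
p-value = 0.7754

Since p-value > α = 0.01, we fail to reject H₀.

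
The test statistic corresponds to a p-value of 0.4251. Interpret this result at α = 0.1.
Since p = 0.4251 > α = 0.1, fail to reject H₀.
There is insufficient evidence to reject the null hypothesis; the result is not statistically significant at the 0.1 level.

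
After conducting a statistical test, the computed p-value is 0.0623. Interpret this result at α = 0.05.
Since p = 0.0623 > α = 0.05, fail to reject H₀.
There is insufficient evidence to reject the null hypothesis; the result is not statistically significant at the 0.05 level.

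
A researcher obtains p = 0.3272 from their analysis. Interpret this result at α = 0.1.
Since p = 0.3272 > α = 0.1, fail to reject H₀.
There is insufficient evidence to reject the null hypothesis; the result is not statistically significant at the 0.1 level.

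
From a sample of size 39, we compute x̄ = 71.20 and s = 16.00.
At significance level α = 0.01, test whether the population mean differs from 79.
One-sample t-test:
H₀: μ = 79
H₁: μ ≠ 79
df = n - 1 = 38
t = (x̄ - μ₀) / (s/√n) = (71.20 - 79) / (16.00/√39) = -3.044
p-value = 0.0042

Since p-value < α = 0.01, we reject H₀.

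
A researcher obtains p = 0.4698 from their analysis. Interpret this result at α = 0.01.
Since p = 0.4698 > α = 0.01, fail to reject H₀.
There is insufficient evidence to reject the null hypothesis; the result is not statistically significant at the 0.01 level.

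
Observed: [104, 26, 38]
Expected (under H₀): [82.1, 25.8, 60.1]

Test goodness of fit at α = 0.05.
Chi-square goodness of fit test:
H₀: observed counts match expected distribution
H₁: observed counts differ from expected distribution
df = k - 1 = 2
χ² = Σ(O - E)²/E
   = (104 - 82.1)²/82.1 + (26 - 25.8)²/25.8 + (38 - 60.1)²/60.1
   = 5.842 + 0.002 + 8.127
   = 13.97
p-value = 0.0009

Since p-value < α = 0.05, we reject H₀.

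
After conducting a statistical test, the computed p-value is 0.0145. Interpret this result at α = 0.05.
Since p = 0.0145 < α = 0.05, reject H₀.
There is sufficient evidence to reject the null hypothesis; the result is statistically significant at the 0.05 level.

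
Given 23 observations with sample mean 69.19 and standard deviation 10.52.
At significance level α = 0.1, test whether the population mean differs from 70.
One-sample t-test:
H₀: μ = 70
H₁: μ ≠ 70
df = n - 1 = 22
t = (x̄ - μ₀) / (s/√n) = (69.19 - 70) / (10.52/√23) = -0.369
p-value = 0.7155

Since p-value > α = 0.1, we fail to reject H₀.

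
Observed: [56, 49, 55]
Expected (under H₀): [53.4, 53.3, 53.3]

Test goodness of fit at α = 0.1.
Chi-square goodness of fit test:
H₀: observed counts match expected distribution
H₁: observed counts differ from expected distribution
df = k - 1 = 2
χ² = Σ(O - E)²/E
   = (56 - 53.4)²/53.4 + (49 - 53.3)²/53.3 + (55 - 53.3)²/53.3
   = 0.127 + 0.347 + 0.054
   = 0.53
p-value = 0.7681

Since p-value > α = 0.1, we fail to reject H₀.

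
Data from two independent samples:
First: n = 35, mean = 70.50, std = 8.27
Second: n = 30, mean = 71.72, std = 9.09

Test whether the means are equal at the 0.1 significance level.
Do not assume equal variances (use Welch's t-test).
Welch's two-sample t-test:
H₀: μ₁ = μ₂
H₁: μ₁ ≠ μ₂
s₁²/n₁ = 8.27²/35 = 1.9541,  s₂²/n₂ = 9.09²/30 = 2.7543
SE = √(s₁²/n₁ + s₂²/n₂) = √(1.9541 + 2.7543) = 2.1699
df (Welch-Satterthwaite) = (s₁²/n₁ + s₂²/n₂)² / [(s₁²/n₁)²/(n₁-1) + (s₂²/n₂)²/(n₂-1)] ≈ 59.29
t = (x̄₁ - x̄₂) / SE = (70.50 - 71.72) / 2.1699 = -1.22 / 2.1699 = -0.562
p-value = 0.5761

Since p-value > α = 0.1, we fail to reject H₀.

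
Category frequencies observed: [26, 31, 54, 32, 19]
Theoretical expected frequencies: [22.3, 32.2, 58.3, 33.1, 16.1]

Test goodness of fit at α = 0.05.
Chi-square goodness of fit test:
H₀: observed counts match expected distribution
H₁: observed counts differ from expected distribution
df = k - 1 = 4
χ² = Σ(O - E)²/E
   = (26 - 22.3)²/22.3 + (31 - 32.2)²/32.2 + (54 - 58.3)²/58.3 + (32 - 33.1)²/33.1 + (19 - 16.1)²/16.1
   = 0.614 + 0.045 + 0.317 + 0.037 + 0.522
   = 1.53
p-value = 0.8205

Since p-value > α = 0.05, we fail to reject H₀.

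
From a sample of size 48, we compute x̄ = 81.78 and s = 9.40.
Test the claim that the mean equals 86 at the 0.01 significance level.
One-sample t-test:
H₀: μ = 86
H₁: μ ≠ 86
df = n - 1 = 47
t = (x̄ - μ₀) / (s/√n) = (81.78 - 86) / (9.40/√48) = -3.110
p-value = 0.0032

Since p-value < α = 0.01, we reject H₀.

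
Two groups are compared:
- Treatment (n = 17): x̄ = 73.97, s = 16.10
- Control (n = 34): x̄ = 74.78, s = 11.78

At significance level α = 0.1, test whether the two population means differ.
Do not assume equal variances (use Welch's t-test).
Welch's two-sample t-test:
H₀: μ₁ = μ₂
H₁: μ₁ ≠ μ₂
s₁²/n₁ = 16.10²/17 = 15.2476,  s₂²/n₂ = 11.78²/34 = 4.0814
SE = √(s₁²/n₁ + s₂²/n₂) = √(15.2476 + 4.0814) = 4.3965
df (Welch-Satterthwaite) = (s₁²/n₁ + s₂²/n₂)² / [(s₁²/n₁)²/(n₁-1) + (s₂²/n₂)²/(n₂-1)] ≈ 24.85
t = (x̄₁ - x̄₂) / SE = (73.97 - 74.78) / 4.3965 = -0.81 / 4.3965 = -0.184
p-value = 0.8553

Since p-value > α = 0.1, we fail to reject H₀.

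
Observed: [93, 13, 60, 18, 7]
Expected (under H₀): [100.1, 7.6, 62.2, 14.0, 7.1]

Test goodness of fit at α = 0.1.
Chi-square goodness of fit test:
H₀: observed counts match expected distribution
H₁: observed counts differ from expected distribution
df = k - 1 = 4
χ² = Σ(O - E)²/E
   = (93 - 100.1)²/100.1 + (13 - 7.6)²/7.6 + (60 - 62.2)²/62.2 + (18 - 14.0)²/14.0 + (7 - 7.1)²/7.1
   = 0.504 + 3.837 + 0.078 + 1.143 + 0.001
   = 5.56
p-value = 0.2343

Since p-value > α = 0.1, we fail to reject H₀.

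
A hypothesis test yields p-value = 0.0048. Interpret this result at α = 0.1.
Since p = 0.0048 < α = 0.1, reject H₀.
There is sufficient evidence to reject the null hypothesis; the result is statistically significant at the 0.1 level.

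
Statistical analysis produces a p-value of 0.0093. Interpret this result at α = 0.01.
Since p = 0.0093 < α = 0.01, reject H₀.
There is sufficient evidence to reject the null hypothesis; the result is statistically significant at the 0.01 level.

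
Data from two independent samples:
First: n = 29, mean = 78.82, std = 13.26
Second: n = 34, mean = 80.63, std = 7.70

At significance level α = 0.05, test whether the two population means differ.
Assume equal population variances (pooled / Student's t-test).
Student's two-sample t-test (equal variances):
H₀: μ₁ = μ₂
H₁: μ₁ ≠ μ₂
df = n₁ + n₂ - 2 = 61
Pooled variance s_p² = [(n₁-1)s₁² + (n₂-1)s₂²] / (n₁ + n₂ - 2) = [(28)(13.26²) + (33)(7.70²)] / 61 = 112.7827
SE = √(s_p²(1/n₁ + 1/n₂)) = √(112.7827 × (1/29 + 1/34)) = 2.6844
t = (x̄₁ - x̄₂) / SE = (78.82 - 80.63) / 2.6844 = -1.81 / 2.6844 = -0.674
p-value = 0.5027

Since p-value > α = 0.05, we fail to reject H₀.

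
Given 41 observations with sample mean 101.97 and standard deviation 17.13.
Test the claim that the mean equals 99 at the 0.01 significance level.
One-sample t-test:
H₀: μ = 99
H₁: μ ≠ 99
df = n - 1 = 40
t = (x̄ - μ₀) / (s/√n) = (101.97 - 99) / (17.13/√41) = 1.110
p-value = 0.2736

Since p-value > α = 0.01, we fail to reject H₀.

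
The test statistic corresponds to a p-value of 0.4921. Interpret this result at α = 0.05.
Since p = 0.4921 > α = 0.05, fail to reject H₀.
There is insufficient evidence to reject the null hypothesis; the result is not statistically significant at the 0.05 level.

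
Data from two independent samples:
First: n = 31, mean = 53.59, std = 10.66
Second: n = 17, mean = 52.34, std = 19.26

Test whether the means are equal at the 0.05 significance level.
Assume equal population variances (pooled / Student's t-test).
Student's two-sample t-test (equal variances):
H₀: μ₁ = μ₂
H₁: μ₁ ≠ μ₂
df = n₁ + n₂ - 2 = 46
Pooled variance s_p² = [(n₁-1)s₁² + (n₂-1)s₂²] / (n₁ + n₂ - 2) = [(30)(10.66²) + (16)(19.26²)] / 46 = 203.1354
SE = √(s_p²(1/n₁ + 1/n₂)) = √(203.1354 × (1/31 + 1/17)) = 4.3014
t = (x̄₁ - x̄₂) / SE = (53.59 - 52.34) / 4.3014 = 1.25 / 4.3014 = 0.291
p-value = 0.7727

Since p-value > α = 0.05, we fail to reject H₀.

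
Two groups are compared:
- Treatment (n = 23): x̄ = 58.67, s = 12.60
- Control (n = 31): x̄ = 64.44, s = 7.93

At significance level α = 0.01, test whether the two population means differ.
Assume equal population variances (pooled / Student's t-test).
Student's two-sample t-test (equal variances):
H₀: μ₁ = μ₂
H₁: μ₁ ≠ μ₂
df = n₁ + n₂ - 2 = 52
Pooled variance s_p² = [(n₁-1)s₁² + (n₂-1)s₂²] / (n₁ + n₂ - 2) = [(22)(12.60²) + (30)(7.93²)] / 52 = 103.4474
SE = √(s_p²(1/n₁ + 1/n₂)) = √(103.4474 × (1/23 + 1/31)) = 2.7991
t = (x̄₁ - x̄₂) / SE = (58.67 - 64.44) / 2.7991 = -5.77 / 2.7991 = -2.061
p-value = 0.0443

Since p-value > α = 0.01, we fail to reject H₀.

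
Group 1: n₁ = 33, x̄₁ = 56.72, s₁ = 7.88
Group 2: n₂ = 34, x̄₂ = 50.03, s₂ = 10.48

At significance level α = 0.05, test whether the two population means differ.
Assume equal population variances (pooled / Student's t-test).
Student's two-sample t-test (equal variances):
H₀: μ₁ = μ₂
H₁: μ₁ ≠ μ₂
df = n₁ + n₂ - 2 = 65
Pooled variance s_p² = [(n₁-1)s₁² + (n₂-1)s₂²] / (n₁ + n₂ - 2) = [(32)(7.88²) + (33)(10.48²)] / 65 = 86.3296
SE = √(s_p²(1/n₁ + 1/n₂)) = √(86.3296 × (1/33 + 1/34)) = 2.2705
t = (x̄₁ - x̄₂) / SE = (56.72 - 50.03) / 2.2705 = 6.69 / 2.2705 = 2.946
p-value = 0.0045

Since p-value < α = 0.05, we reject H₀.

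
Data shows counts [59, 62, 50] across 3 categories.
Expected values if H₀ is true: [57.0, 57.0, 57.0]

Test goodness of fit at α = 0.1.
Chi-square goodness of fit test:
H₀: observed counts match expected distribution
H₁: observed counts differ from expected distribution
df = k - 1 = 2
χ² = Σ(O - E)²/E
   = (59 - 57.0)²/57.0 + (62 - 57.0)²/57.0 + (50 - 57.0)²/57.0
   = 0.070 + 0.439 + 0.860
   = 1.37
p-value = 0.5045

Since p-value > α = 0.1, we fail to reject H₀.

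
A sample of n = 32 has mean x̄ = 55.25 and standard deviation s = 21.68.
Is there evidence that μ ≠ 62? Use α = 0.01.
One-sample t-test:
H₀: μ = 62
H₁: μ ≠ 62
df = n - 1 = 31
t = (x̄ - μ₀) / (s/√n) = (55.25 - 62) / (21.68/√32) = -1.761
p-value = 0.0881

Since p-value > α = 0.01, we fail to reject H₀.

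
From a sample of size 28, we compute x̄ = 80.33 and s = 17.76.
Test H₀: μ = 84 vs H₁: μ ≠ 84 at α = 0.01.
One-sample t-test:
H₀: μ = 84
H₁: μ ≠ 84
df = n - 1 = 27
t = (x̄ - μ₀) / (s/√n) = (80.33 - 84) / (17.76/√28) = -1.093
p-value = 0.2839

Since p-value > α = 0.01, we fail to reject H₀.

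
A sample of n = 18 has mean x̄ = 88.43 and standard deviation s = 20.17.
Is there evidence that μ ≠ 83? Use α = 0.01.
One-sample t-test:
H₀: μ = 83
H₁: μ ≠ 83
df = n - 1 = 17
t = (x̄ - μ₀) / (s/√n) = (88.43 - 83) / (20.17/√18) = 1.142
p-value = 0.2692

Since p-value > α = 0.01, we fail to reject H₀.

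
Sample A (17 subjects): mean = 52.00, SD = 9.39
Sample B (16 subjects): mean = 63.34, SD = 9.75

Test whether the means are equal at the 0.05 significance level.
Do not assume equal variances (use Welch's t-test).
Welch's two-sample t-test:
H₀: μ₁ = μ₂
H₁: μ₁ ≠ μ₂
s₁²/n₁ = 9.39²/17 = 5.1866,  s₂²/n₂ = 9.75²/16 = 5.9414
SE = √(s₁²/n₁ + s₂²/n₂) = √(5.1866 + 5.9414) = 3.3359
df (Welch-Satterthwaite) = (s₁²/n₁ + s₂²/n₂)² / [(s₁²/n₁)²/(n₁-1) + (s₂²/n₂)²/(n₂-1)] ≈ 30.69
t = (x̄₁ - x̄₂) / SE = (52.00 - 63.34) / 3.3359 = -11.34 / 3.3359 = -3.399
p-value = 0.0019

Since p-value < α = 0.05, we reject H₀.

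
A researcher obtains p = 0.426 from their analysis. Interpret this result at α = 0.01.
Since p = 0.426 > α = 0.01, fail to reject H₀.
There is insufficient evidence to reject the null hypothesis; the result is not statistically significant at the 0.01 level.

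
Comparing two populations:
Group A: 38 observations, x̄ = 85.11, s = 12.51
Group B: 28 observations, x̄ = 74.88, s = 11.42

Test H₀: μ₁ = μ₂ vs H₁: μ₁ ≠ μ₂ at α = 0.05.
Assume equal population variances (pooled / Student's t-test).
Student's two-sample t-test (equal variances):
H₀: μ₁ = μ₂
H₁: μ₁ ≠ μ₂
df = n₁ + n₂ - 2 = 64
Pooled variance s_p² = [(n₁-1)s₁² + (n₂-1)s₂²] / (n₁ + n₂ - 2) = [(37)(12.51²) + (27)(11.42²)] / 64 = 145.4960
SE = √(s_p²(1/n₁ + 1/n₂)) = √(145.4960 × (1/38 + 1/28)) = 3.0042
t = (x̄₁ - x̄₂) / SE = (85.11 - 74.88) / 3.0042 = 10.23 / 3.0042 = 3.405
p-value = 0.0011

Since p-value < α = 0.05, we reject H₀.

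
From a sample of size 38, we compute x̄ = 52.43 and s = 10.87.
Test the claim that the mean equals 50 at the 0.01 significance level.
One-sample t-test:
H₀: μ = 50
H₁: μ ≠ 50
df = n - 1 = 37
t = (x̄ - μ₀) / (s/√n) = (52.43 - 50) / (10.87/√38) = 1.378
p-value = 0.1765

Since p-value > α = 0.01, we fail to reject H₀.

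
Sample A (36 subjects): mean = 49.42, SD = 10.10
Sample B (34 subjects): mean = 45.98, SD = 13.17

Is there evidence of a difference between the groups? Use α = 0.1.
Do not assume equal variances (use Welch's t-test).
Welch's two-sample t-test:
H₀: μ₁ = μ₂
H₁: μ₁ ≠ μ₂
s₁²/n₁ = 10.10²/36 = 2.8336,  s₂²/n₂ = 13.17²/34 = 5.1014
SE = √(s₁²/n₁ + s₂²/n₂) = √(2.8336 + 5.1014) = 2.8169
df (Welch-Satterthwaite) = (s₁²/n₁ + s₂²/n₂)² / [(s₁²/n₁)²/(n₁-1) + (s₂²/n₂)²/(n₂-1)] ≈ 61.85
t = (x̄₁ - x̄₂) / SE = (49.42 - 45.98) / 2.8169 = 3.44 / 2.8169 = 1.221
p-value = 0.2266

Since p-value > α = 0.1, we fail to reject H₀.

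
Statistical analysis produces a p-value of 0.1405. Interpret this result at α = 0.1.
Since p = 0.1405 > α = 0.1, fail to reject H₀.
There is insufficient evidence to reject the null hypothesis; the result is not statistically significant at the 0.1 level.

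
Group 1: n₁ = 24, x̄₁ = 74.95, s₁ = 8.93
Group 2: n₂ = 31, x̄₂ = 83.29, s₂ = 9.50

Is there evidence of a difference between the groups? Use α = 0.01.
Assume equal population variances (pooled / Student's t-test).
Student's two-sample t-test (equal variances):
H₀: μ₁ = μ₂
H₁: μ₁ ≠ μ₂
df = n₁ + n₂ - 2 = 53
Pooled variance s_p² = [(n₁-1)s₁² + (n₂-1)s₂²] / (n₁ + n₂ - 2) = [(23)(8.93²) + (30)(9.50²)] / 53 = 85.6912
SE = √(s_p²(1/n₁ + 1/n₂)) = √(85.6912 × (1/24 + 1/31)) = 2.5169
t = (x̄₁ - x̄₂) / SE = (74.95 - 83.29) / 2.5169 = -8.34 / 2.5169 = -3.314
p-value = 0.0017

Since p-value < α = 0.01, we reject H₀.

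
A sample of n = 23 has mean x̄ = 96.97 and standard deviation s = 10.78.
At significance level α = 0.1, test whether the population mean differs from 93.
One-sample t-test:
H₀: μ = 93
H₁: μ ≠ 93
df = n - 1 = 22
t = (x̄ - μ₀) / (s/√n) = (96.97 - 93) / (10.78/√23) = 1.766
p-value = 0.0912

Since p-value < α = 0.1, we reject H₀.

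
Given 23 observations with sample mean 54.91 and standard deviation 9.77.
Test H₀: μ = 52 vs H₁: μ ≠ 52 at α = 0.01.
One-sample t-test:
H₀: μ = 52
H₁: μ ≠ 52
df = n - 1 = 22
t = (x̄ - μ₀) / (s/√n) = (54.91 - 52) / (9.77/√23) = 1.428
p-value = 0.1672

Since p-value > α = 0.01, we fail to reject H₀.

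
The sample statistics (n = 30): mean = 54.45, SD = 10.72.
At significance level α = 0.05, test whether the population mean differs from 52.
One-sample t-test:
H₀: μ = 52
H₁: μ ≠ 52
df = n - 1 = 29
t = (x̄ - μ₀) / (s/√n) = (54.45 - 52) / (10.72/√30) = 1.252
p-value = 0.2206

Since p-value > α = 0.05, we fail to reject H₀.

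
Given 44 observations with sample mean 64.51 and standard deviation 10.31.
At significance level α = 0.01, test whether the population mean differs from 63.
One-sample t-test:
H₀: μ = 63
H₁: μ ≠ 63
df = n - 1 = 43
t = (x̄ - μ₀) / (s/√n) = (64.51 - 63) / (10.31/√44) = 0.972
p-value = 0.3367

Since p-value > α = 0.01, we fail to reject H₀.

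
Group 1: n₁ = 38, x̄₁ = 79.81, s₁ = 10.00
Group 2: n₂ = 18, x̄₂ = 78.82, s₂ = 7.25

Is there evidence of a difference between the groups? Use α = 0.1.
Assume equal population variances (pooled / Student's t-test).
Student's two-sample t-test (equal variances):
H₀: μ₁ = μ₂
H₁: μ₁ ≠ μ₂
df = n₁ + n₂ - 2 = 54
Pooled variance s_p² = [(n₁-1)s₁² + (n₂-1)s₂²] / (n₁ + n₂ - 2) = [(37)(10.00²) + (17)(7.25²)] / 54 = 85.0660
SE = √(s_p²(1/n₁ + 1/n₂)) = √(85.0660 × (1/38 + 1/18)) = 2.6390
t = (x̄₁ - x̄₂) / SE = (79.81 - 78.82) / 2.6390 = 0.99 / 2.6390 = 0.375
p-value = 0.7090

Since p-value > α = 0.1, we fail to reject H₀.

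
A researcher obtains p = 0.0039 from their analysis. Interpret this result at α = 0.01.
Since p = 0.0039 < α = 0.01, reject H₀.
There is sufficient evidence to reject the null hypothesis; the result is statistically significant at the 0.01 level.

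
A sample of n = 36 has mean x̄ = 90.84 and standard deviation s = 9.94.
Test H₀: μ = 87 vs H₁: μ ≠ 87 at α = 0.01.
One-sample t-test:
H₀: μ = 87
H₁: μ ≠ 87
df = n - 1 = 35
t = (x̄ - μ₀) / (s/√n) = (90.84 - 87) / (9.94/√36) = 2.318
p-value = 0.0264

Since p-value > α = 0.01, we fail to reject H₀.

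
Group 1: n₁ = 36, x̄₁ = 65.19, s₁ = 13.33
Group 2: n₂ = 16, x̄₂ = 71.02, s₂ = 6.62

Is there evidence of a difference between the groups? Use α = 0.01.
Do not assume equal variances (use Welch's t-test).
Welch's two-sample t-test:
H₀: μ₁ = μ₂
H₁: μ₁ ≠ μ₂
s₁²/n₁ = 13.33²/36 = 4.9358,  s₂²/n₂ = 6.62²/16 = 2.7390
SE = √(s₁²/n₁ + s₂²/n₂) = √(4.9358 + 2.7390) = 2.7703
df (Welch-Satterthwaite) = (s₁²/n₁ + s₂²/n₂)² / [(s₁²/n₁)²/(n₁-1) + (s₂²/n₂)²/(n₂-1)] ≈ 49.24
t = (x̄₁ - x̄₂) / SE = (65.19 - 71.02) / 2.7703 = -5.83 / 2.7703 = -2.104
p-value = 0.0405

Since p-value > α = 0.01, we fail to reject H₀.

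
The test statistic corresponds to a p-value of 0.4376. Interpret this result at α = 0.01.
Since p = 0.4376 > α = 0.01, fail to reject H₀.
There is insufficient evidence to reject the null hypothesis; the result is not statistically significant at the 0.01 level.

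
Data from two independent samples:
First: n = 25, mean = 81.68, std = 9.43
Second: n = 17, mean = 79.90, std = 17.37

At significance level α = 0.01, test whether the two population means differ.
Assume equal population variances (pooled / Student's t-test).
Student's two-sample t-test (equal variances):
H₀: μ₁ = μ₂
H₁: μ₁ ≠ μ₂
df = n₁ + n₂ - 2 = 40
Pooled variance s_p² = [(n₁-1)s₁² + (n₂-1)s₂²] / (n₁ + n₂ - 2) = [(24)(9.43²) + (16)(17.37²)] / 40 = 174.0417
SE = √(s_p²(1/n₁ + 1/n₂)) = √(174.0417 × (1/25 + 1/17)) = 4.1472
t = (x̄₁ - x̄₂) / SE = (81.68 - 79.90) / 4.1472 = 1.78 / 4.1472 = 0.429
p-value = 0.6701

Since p-value > α = 0.01, we fail to reject H₀.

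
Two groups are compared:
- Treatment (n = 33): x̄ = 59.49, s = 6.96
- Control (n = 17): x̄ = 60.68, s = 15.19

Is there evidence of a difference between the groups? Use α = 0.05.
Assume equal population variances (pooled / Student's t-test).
Student's two-sample t-test (equal variances):
H₀: μ₁ = μ₂
H₁: μ₁ ≠ μ₂
df = n₁ + n₂ - 2 = 48
Pooled variance s_p² = [(n₁-1)s₁² + (n₂-1)s₂²] / (n₁ + n₂ - 2) = [(32)(6.96²) + (16)(15.19²)] / 48 = 109.2064
SE = √(s_p²(1/n₁ + 1/n₂)) = √(109.2064 × (1/33 + 1/17)) = 3.1198
t = (x̄₁ - x̄₂) / SE = (59.49 - 60.68) / 3.1198 = -1.19 / 3.1198 = -0.381
p-value = 0.7046

Since p-value > α = 0.05, we fail to reject H₀.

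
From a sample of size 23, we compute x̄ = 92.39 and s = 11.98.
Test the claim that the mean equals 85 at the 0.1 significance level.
One-sample t-test:
H₀: μ = 85
H₁: μ ≠ 85
df = n - 1 = 22
t = (x̄ - μ₀) / (s/√n) = (92.39 - 85) / (11.98/√23) = 2.958
p-value = 0.0073

Since p-value < α = 0.1, we reject H₀.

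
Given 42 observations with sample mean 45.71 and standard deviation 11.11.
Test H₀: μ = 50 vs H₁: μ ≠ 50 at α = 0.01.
One-sample t-test:
H₀: μ = 50
H₁: μ ≠ 50
df = n - 1 = 41
t = (x̄ - μ₀) / (s/√n) = (45.71 - 50) / (11.11/√42) = -2.502
p-value = 0.0164

Since p-value > α = 0.01, we fail to reject H₀.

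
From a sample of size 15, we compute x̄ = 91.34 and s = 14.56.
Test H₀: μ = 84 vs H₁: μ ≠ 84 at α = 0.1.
One-sample t-test:
H₀: μ = 84
H₁: μ ≠ 84
df = n - 1 = 14
t = (x̄ - μ₀) / (s/√n) = (91.34 - 84) / (14.56/√15) = 1.952
p-value = 0.0712

Since p-value < α = 0.1, we reject H₀.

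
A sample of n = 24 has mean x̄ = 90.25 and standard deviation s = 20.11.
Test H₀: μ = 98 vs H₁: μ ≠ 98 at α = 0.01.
One-sample t-test:
H₀: μ = 98
H₁: μ ≠ 98
df = n - 1 = 23
t = (x̄ - μ₀) / (s/√n) = (90.25 - 98) / (20.11/√24) = -1.888
p-value = 0.0717

Since p-value > α = 0.01, we fail to reject H₀.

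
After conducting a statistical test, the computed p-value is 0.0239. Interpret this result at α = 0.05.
Since p = 0.0239 < α = 0.05, reject H₀.
There is sufficient evidence to reject the null hypothesis; the result is statistically significant at the 0.05 level.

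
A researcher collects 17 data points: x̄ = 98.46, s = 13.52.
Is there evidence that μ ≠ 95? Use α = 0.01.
One-sample t-test:
H₀: μ = 95
H₁: μ ≠ 95
df = n - 1 = 16
t = (x̄ - μ₀) / (s/√n) = (98.46 - 95) / (13.52/√17) = 1.055
p-value = 0.3070

Since p-value > α = 0.01, we fail to reject H₀.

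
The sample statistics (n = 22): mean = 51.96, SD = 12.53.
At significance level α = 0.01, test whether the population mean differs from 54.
One-sample t-test:
H₀: μ = 54
H₁: μ ≠ 54
df = n - 1 = 21
t = (x̄ - μ₀) / (s/√n) = (51.96 - 54) / (12.53/√22) = -0.764
p-value = 0.4536

Since p-value > α = 0.01, we fail to reject H₀.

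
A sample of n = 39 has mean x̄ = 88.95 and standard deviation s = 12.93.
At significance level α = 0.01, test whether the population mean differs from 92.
One-sample t-test:
H₀: μ = 92
H₁: μ ≠ 92
df = n - 1 = 38
t = (x̄ - μ₀) / (s/√n) = (88.95 - 92) / (12.93/√39) = -1.473
p-value = 0.1490

Since p-value > α = 0.01, we fail to reject H₀.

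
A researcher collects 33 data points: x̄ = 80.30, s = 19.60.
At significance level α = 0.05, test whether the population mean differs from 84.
One-sample t-test:
H₀: μ = 84
H₁: μ ≠ 84
df = n - 1 = 32
t = (x̄ - μ₀) / (s/√n) = (80.30 - 84) / (19.60/√33) = -1.084
p-value = 0.2863

Since p-value > α = 0.05, we fail to reject H₀.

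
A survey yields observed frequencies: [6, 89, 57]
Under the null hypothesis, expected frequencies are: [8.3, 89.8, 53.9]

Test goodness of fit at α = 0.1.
Chi-square goodness of fit test:
H₀: observed counts match expected distribution
H₁: observed counts differ from expected distribution
df = k - 1 = 2
χ² = Σ(O - E)²/E
   = (6 - 8.3)²/8.3 + (89 - 89.8)²/89.8 + (57 - 53.9)²/53.9
   = 0.637 + 0.007 + 0.178
   = 0.82
p-value = 0.6627

Since p-value > α = 0.1, we fail to reject H₀.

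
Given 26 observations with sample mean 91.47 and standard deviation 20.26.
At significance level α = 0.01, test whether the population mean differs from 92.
One-sample t-test:
H₀: μ = 92
H₁: μ ≠ 92
df = n - 1 = 25
t = (x̄ - μ₀) / (s/√n) = (91.47 - 92) / (20.26/√26) = -0.133
p-value = 0.8950

Since p-value > α = 0.01, we fail to reject H₀.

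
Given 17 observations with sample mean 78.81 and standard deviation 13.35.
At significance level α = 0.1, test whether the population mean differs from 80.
One-sample t-test:
H₀: μ = 80
H₁: μ ≠ 80
df = n - 1 = 16
t = (x̄ - μ₀) / (s/√n) = (78.81 - 80) / (13.35/√17) = -0.368
p-value = 0.7180

Since p-value > α = 0.1, we fail to reject H₀.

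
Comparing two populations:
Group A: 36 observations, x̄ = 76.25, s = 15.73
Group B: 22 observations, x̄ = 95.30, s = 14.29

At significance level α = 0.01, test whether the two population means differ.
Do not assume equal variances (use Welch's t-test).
Welch's two-sample t-test:
H₀: μ₁ = μ₂
H₁: μ₁ ≠ μ₂
s₁²/n₁ = 15.73²/36 = 6.8731,  s₂²/n₂ = 14.29²/22 = 9.2820
SE = √(s₁²/n₁ + s₂²/n₂) = √(6.8731 + 9.2820) = 4.0193
df (Welch-Satterthwaite) = (s₁²/n₁ + s₂²/n₂)² / [(s₁²/n₁)²/(n₁-1) + (s₂²/n₂)²/(n₂-1)] ≈ 47.87
t = (x̄₁ - x̄₂) / SE = (76.25 - 95.30) / 4.0193 = -19.05 / 4.0193 = -4.740
p-value < 0.0001

Since p-value < α = 0.01, we reject H₀.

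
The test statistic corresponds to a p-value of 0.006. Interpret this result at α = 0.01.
Since p = 0.006 < α = 0.01, reject H₀.
There is sufficient evidence to reject the null hypothesis; the result is statistically significant at the 0.01 level.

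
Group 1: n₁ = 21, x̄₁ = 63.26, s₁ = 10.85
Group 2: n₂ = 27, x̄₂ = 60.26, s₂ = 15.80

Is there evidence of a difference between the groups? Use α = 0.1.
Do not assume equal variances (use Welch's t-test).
Welch's two-sample t-test:
H₀: μ₁ = μ₂
H₁: μ₁ ≠ μ₂
s₁²/n₁ = 10.85²/21 = 5.6058,  s₂²/n₂ = 15.80²/27 = 9.2459
SE = √(s₁²/n₁ + s₂²/n₂) = √(5.6058 + 9.2459) = 3.8538
df (Welch-Satterthwaite) = (s₁²/n₁ + s₂²/n₂)² / [(s₁²/n₁)²/(n₁-1) + (s₂²/n₂)²/(n₂-1)] ≈ 45.39
t = (x̄₁ - x̄₂) / SE = (63.26 - 60.26) / 3.8538 = 3.00 / 3.8538 = 0.778
p-value = 0.4403

Since p-value > α = 0.1, we fail to reject H₀.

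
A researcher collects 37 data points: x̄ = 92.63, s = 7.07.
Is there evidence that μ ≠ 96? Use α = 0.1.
One-sample t-test:
H₀: μ = 96
H₁: μ ≠ 96
df = n - 1 = 36
t = (x̄ - μ₀) / (s/√n) = (92.63 - 96) / (7.07/√37) = -2.899
p-value = 0.0063

Since p-value < α = 0.1, we reject H₀.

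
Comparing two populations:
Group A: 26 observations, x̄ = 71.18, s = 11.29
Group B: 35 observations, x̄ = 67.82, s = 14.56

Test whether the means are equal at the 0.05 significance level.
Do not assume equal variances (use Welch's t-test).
Welch's two-sample t-test:
H₀: μ₁ = μ₂
H₁: μ₁ ≠ μ₂
s₁²/n₁ = 11.29²/26 = 4.9025,  s₂²/n₂ = 14.56²/35 = 6.0570
SE = √(s₁²/n₁ + s₂²/n₂) = √(4.9025 + 6.0570) = 3.3105
df (Welch-Satterthwaite) = (s₁²/n₁ + s₂²/n₂)² / [(s₁²/n₁)²/(n₁-1) + (s₂²/n₂)²/(n₂-1)] ≈ 58.87
t = (x̄₁ - x̄₂) / SE = (71.18 - 67.82) / 3.3105 = 3.36 / 3.3105 = 1.015
p-value = 0.3143

Since p-value > α = 0.05, we fail to reject H₀.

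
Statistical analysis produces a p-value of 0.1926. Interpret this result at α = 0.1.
Since p = 0.1926 > α = 0.1, fail to reject H₀.
There is insufficient evidence to reject the null hypothesis; the result is not statistically significant at the 0.1 level.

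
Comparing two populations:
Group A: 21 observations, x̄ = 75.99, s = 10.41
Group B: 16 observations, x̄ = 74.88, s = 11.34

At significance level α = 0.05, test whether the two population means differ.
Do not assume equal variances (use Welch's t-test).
Welch's two-sample t-test:
H₀: μ₁ = μ₂
H₁: μ₁ ≠ μ₂
s₁²/n₁ = 10.41²/21 = 5.1604,  s₂²/n₂ = 11.34²/16 = 8.0372
SE = √(s₁²/n₁ + s₂²/n₂) = √(5.1604 + 8.0372) = 3.6329
df (Welch-Satterthwaite) = (s₁²/n₁ + s₂²/n₂)² / [(s₁²/n₁)²/(n₁-1) + (s₂²/n₂)²/(n₂-1)] ≈ 30.89
t = (x̄₁ - x̄₂) / SE = (75.99 - 74.88) / 3.6329 = 1.11 / 3.6329 = 0.306
p-value = 0.7620

Since p-value > α = 0.05, we fail to reject H₀.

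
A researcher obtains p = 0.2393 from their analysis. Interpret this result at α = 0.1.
Since p = 0.2393 > α = 0.1, fail to reject H₀.
There is insufficient evidence to reject the null hypothesis; the result is not statistically significant at the 0.1 level.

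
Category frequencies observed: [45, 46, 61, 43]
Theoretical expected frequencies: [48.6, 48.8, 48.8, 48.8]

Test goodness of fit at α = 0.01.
Chi-square goodness of fit test:
H₀: observed counts match expected distribution
H₁: observed counts differ from expected distribution
df = k - 1 = 3
χ² = Σ(O - E)²/E
   = (45 - 48.6)²/48.6 + (46 - 48.8)²/48.8 + (61 - 48.8)²/48.8 + (43 - 48.8)²/48.8
   = 0.267 + 0.161 + 3.050 + 0.689
   = 4.17
p-value = 0.2440

Since p-value > α = 0.01, we fail to reject H₀.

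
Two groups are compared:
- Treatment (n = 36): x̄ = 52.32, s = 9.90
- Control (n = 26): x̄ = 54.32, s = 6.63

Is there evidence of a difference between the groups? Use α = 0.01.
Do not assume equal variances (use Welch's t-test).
Welch's two-sample t-test:
H₀: μ₁ = μ₂
H₁: μ₁ ≠ μ₂
s₁²/n₁ = 9.90²/36 = 2.7225,  s₂²/n₂ = 6.63²/26 = 1.6906
SE = √(s₁²/n₁ + s₂²/n₂) = √(2.7225 + 1.6906) = 2.1007
df (Welch-Satterthwaite) = (s₁²/n₁ + s₂²/n₂)² / [(s₁²/n₁)²/(n₁-1) + (s₂²/n₂)²/(n₂-1)] ≈ 59.72
t = (x̄₁ - x̄₂) / SE = (52.32 - 54.32) / 2.1007 = -2.00 / 2.1007 = -0.952
p-value = 0.3449

Since p-value > α = 0.01, we fail to reject H₀.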